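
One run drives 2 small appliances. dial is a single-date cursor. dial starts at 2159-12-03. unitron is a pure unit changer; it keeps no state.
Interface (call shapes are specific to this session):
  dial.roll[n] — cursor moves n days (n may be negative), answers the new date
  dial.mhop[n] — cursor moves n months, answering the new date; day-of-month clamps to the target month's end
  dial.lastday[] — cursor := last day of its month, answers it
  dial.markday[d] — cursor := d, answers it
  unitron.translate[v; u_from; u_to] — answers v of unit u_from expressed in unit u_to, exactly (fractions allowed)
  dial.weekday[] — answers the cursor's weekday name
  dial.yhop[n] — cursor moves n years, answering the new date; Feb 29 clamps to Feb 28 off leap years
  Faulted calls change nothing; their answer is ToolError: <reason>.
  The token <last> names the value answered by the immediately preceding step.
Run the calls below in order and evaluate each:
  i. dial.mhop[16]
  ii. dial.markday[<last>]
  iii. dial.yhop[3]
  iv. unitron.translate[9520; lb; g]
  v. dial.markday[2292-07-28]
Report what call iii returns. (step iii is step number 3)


CALL mhop[n→16]
RET  2161-04-03
CALL markday[d→<last>]
RET  2161-04-03
CALL yhop[n→3]
RET  2164-04-03
CALL translate[v→9520; u_from→lb; u_to→g]
RET  5397749203/1250
CALL markday[d→2292-07-28]
RET  2292-07-28

Answer: 2164-04-03


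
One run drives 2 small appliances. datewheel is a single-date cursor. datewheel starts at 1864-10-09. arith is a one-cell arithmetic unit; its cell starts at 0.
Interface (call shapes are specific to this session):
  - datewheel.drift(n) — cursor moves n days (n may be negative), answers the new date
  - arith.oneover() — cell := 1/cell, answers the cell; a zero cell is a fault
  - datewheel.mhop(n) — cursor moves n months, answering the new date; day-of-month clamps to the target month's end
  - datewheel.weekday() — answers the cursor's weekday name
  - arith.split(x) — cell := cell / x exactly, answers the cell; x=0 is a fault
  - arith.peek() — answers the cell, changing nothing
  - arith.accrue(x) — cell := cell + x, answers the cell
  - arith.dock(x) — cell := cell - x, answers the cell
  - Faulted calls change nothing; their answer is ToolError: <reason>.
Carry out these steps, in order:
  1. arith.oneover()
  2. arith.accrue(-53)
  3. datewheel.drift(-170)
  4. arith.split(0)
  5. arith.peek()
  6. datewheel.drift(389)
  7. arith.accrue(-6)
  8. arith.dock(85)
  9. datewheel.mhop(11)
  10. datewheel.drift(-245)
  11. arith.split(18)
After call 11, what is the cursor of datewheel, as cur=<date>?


I use arith.oneover, → ToolError: reciprocal of zero.
Using arith.accrue using x=-53, which returns -53.
Using datewheel.drift using n=-170, — result: 1864-04-22.
Now I run arith.split using x=0, and observe ToolError: division by zero.
I use arith.peek(), and see -53.
I invoke datewheel.drift using n=389: 1865-05-16.
I use arith.accrue using x=-6, and see -59.
Using arith.dock using x=85, → -144.
I invoke datewheel.mhop using n=11, and get 1866-04-16.
Next I call datewheel.drift using n=-245, which returns 1865-08-14.
I call arith.split using x=18, and get -8.

Answer: cur=1865-08-14


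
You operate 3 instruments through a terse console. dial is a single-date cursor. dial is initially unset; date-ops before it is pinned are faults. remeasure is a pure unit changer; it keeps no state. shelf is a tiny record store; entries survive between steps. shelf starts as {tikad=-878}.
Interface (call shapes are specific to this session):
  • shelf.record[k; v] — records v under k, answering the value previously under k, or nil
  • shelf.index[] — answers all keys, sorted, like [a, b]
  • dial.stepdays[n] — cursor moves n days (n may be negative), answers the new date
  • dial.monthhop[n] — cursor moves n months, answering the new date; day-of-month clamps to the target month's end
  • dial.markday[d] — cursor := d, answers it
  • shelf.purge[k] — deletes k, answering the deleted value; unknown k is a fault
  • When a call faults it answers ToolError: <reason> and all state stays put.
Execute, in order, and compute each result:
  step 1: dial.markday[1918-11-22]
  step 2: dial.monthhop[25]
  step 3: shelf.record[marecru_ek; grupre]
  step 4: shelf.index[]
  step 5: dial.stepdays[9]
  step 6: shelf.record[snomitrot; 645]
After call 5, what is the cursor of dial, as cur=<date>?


Answer: cur=1920-12-31

Derivation:
→ dial.markday(d→1918-11-22)
← 1918-11-22
→ dial.monthhop(n→25)
← 1920-12-22
→ shelf.record(k→marecru_ek, v→grupre)
← nil
→ shelf.index()
← [marecru_ek, tikad]
→ dial.stepdays(n→9)
← 1920-12-31
→ shelf.record(k→snomitrot, v→645)
← nil


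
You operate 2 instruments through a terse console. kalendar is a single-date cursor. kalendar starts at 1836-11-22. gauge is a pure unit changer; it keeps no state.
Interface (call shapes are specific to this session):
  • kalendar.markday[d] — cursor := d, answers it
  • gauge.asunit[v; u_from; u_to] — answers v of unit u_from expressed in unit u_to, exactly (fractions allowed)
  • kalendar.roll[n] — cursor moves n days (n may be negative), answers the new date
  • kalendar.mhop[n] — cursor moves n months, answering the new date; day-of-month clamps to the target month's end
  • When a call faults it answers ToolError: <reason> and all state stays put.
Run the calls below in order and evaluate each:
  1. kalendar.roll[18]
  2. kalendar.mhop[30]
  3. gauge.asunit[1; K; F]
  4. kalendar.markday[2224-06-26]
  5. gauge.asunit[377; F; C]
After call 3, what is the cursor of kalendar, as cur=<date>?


# 1. kalendar.roll(n: 18) => 1836-12-10
# 2. kalendar.mhop(n: 30) => 1839-06-10
# 3. gauge.asunit(v: 1, u_from: K, u_to: F) => -45787/100
# 4. kalendar.markday(d: 2224-06-26) => 2224-06-26
# 5. gauge.asunit(v: 377, u_from: F, u_to: C) => 575/3

Answer: cur=1839-06-10


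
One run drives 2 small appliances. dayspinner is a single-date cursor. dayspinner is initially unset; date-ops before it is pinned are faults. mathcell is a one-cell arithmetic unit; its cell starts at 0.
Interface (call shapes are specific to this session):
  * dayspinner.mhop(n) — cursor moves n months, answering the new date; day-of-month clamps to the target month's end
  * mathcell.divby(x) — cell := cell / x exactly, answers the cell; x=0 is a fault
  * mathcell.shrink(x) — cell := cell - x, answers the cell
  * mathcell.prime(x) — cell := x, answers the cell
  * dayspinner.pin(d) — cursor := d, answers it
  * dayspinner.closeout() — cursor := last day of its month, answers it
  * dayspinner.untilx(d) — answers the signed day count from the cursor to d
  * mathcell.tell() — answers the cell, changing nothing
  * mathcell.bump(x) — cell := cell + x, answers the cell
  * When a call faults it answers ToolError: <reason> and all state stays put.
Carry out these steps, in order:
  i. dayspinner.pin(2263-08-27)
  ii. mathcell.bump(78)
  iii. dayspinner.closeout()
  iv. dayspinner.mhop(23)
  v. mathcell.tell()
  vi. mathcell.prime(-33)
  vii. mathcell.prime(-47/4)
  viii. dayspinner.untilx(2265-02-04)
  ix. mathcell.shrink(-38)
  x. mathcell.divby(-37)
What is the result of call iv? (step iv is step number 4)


-- 1. pin(d='2263-08-27') == 2263-08-27
-- 2. bump(x='78') == 78
-- 3. closeout() == 2263-08-31
-- 4. mhop(n='23') == 2265-07-31
-- 5. tell() == 78
-- 6. prime(x='-33') == -33
-- 7. prime(x='-47/4') == -47/4
-- 8. untilx(d='2265-02-04') == -177
-- 9. shrink(x='-38') == 105/4
-- 10. divby(x='-37') == -105/148

Answer: 2265-07-31


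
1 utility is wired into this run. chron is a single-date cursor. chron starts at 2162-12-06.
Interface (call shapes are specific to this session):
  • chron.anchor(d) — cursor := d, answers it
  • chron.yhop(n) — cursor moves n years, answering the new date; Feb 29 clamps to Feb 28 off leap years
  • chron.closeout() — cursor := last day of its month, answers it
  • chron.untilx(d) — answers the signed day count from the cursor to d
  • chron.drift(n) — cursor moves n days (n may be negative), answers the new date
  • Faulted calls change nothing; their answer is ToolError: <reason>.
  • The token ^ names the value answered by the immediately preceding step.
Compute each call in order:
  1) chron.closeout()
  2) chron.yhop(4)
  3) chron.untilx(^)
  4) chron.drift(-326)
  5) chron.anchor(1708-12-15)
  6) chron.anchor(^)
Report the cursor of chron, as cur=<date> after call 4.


Answer: cur=2166-02-08

Derivation:
→ closeout()
← 2162-12-31
→ yhop(n=4)
← 2166-12-31
→ untilx(d=^)
← 0
→ drift(n=-326)
← 2166-02-08
→ anchor(d=1708-12-15)
← 1708-12-15
→ anchor(d=^)
← 1708-12-15


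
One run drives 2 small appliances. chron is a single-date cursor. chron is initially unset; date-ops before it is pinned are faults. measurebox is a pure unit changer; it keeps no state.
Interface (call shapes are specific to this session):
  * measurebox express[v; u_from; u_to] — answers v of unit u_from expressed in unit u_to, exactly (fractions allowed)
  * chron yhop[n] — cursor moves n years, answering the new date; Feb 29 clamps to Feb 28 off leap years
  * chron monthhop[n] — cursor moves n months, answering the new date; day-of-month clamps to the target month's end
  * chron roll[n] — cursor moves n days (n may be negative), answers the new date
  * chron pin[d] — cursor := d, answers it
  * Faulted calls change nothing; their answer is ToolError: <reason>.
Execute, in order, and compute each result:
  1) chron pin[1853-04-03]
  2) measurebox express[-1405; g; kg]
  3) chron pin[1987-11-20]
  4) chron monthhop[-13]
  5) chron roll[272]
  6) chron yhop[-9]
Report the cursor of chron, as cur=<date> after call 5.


# chron pin(1853-04-03) ~> 1853-04-03
# measurebox express(-1405, g, kg) ~> -281/200
# chron pin(1987-11-20) ~> 1987-11-20
# chron monthhop(-13) ~> 1986-10-20
# chron roll(272) ~> 1987-07-19
# chron yhop(-9) ~> 1978-07-19

Answer: cur=1987-07-19


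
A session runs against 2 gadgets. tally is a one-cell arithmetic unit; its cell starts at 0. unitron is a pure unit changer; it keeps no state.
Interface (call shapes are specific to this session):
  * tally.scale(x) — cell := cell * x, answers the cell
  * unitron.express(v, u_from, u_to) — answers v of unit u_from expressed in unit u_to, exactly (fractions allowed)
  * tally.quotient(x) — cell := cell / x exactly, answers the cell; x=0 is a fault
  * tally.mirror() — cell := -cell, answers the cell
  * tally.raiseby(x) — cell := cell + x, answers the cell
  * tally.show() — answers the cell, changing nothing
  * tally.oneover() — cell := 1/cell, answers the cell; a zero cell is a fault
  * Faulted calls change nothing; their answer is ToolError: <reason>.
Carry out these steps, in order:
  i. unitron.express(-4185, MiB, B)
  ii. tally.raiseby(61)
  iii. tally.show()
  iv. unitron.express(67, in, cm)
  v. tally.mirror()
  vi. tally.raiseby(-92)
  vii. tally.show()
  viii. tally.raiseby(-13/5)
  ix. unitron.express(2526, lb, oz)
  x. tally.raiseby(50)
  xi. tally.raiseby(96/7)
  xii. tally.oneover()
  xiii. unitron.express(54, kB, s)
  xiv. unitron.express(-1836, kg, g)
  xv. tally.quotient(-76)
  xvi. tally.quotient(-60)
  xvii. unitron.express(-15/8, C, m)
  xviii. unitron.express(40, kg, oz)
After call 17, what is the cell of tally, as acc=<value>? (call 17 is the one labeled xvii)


Answer: acc=-7/2932992

Derivation:
% 1. unitron.express(v: -4185, u_from: MiB, u_to: B) ~> -4388290560
% 2. tally.raiseby(x: 61) ~> 61
% 3. tally.show() ~> 61
% 4. unitron.express(v: 67, u_from: in, u_to: cm) ~> 8509/50
% 5. tally.mirror() ~> -61
% 6. tally.raiseby(x: -92) ~> -153
% 7. tally.show() ~> -153
% 8. tally.raiseby(x: -13/5) ~> -778/5
% 9. unitron.express(v: 2526, u_from: lb, u_to: oz) ~> 40416
% 10. tally.raiseby(x: 50) ~> -528/5
% 11. tally.raiseby(x: 96/7) ~> -3216/35
% 12. tally.oneover() ~> -35/3216
% 13. unitron.express(v: 54, u_from: kB, u_to: s) ~> ToolError: incompatible units
% 14. unitron.express(v: -1836, u_from: kg, u_to: g) ~> -1836000
% 15. tally.quotient(x: -76) ~> 35/244416
% 16. tally.quotient(x: -60) ~> -7/2932992
% 17. unitron.express(v: -15/8, u_from: C, u_to: m) ~> ToolError: incompatible units
% 18. unitron.express(v: 40, u_from: kg, u_to: oz) ~> 64000000000/45359237


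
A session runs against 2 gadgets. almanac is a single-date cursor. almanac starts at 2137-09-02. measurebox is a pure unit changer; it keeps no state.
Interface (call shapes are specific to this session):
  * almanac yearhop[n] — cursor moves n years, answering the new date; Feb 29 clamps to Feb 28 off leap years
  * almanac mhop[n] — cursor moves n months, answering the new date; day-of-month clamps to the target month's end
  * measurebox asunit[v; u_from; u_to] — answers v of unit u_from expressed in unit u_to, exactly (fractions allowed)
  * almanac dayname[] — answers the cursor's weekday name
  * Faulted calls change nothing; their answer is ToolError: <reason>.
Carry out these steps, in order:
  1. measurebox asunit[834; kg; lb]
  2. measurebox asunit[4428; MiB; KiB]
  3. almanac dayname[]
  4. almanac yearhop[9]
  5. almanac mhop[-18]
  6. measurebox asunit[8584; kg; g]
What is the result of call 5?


Answer: 2145-03-02

Derivation:
Do: measurebox asunit[v: 834; u_from: kg; u_to: lb]
See: 83400000000/45359237
Do: measurebox asunit[v: 4428; u_from: MiB; u_to: KiB]
See: 4534272
Do: almanac dayname[]
See: Monday
Do: almanac yearhop[n: 9]
See: 2146-09-02
Do: almanac mhop[n: -18]
See: 2145-03-02
Do: measurebox asunit[v: 8584; u_from: kg; u_to: g]
See: 8584000


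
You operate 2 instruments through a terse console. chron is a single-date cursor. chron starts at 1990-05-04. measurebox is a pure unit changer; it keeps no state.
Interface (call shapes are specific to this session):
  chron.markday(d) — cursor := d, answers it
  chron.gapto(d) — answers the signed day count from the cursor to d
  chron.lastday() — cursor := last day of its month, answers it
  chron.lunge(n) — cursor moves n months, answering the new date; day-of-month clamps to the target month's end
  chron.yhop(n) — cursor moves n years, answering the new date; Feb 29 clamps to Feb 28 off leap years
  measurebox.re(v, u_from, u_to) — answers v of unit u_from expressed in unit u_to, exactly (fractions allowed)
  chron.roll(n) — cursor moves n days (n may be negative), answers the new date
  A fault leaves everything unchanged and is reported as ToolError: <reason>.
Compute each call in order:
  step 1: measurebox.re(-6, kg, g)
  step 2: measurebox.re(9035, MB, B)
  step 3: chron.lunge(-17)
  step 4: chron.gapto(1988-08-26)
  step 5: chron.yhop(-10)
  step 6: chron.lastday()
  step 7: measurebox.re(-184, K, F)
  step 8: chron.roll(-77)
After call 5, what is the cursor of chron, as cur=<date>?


# 1. re(v: -6, u_from: kg, u_to: g) : -6000
# 2. re(v: 9035, u_from: MB, u_to: B) : 9035000000
# 3. lunge(n: -17) : 1988-12-04
# 4. gapto(d: 1988-08-26) : -100
# 5. yhop(n: -10) : 1978-12-04
# 6. lastday() : 1978-12-31
# 7. re(v: -184, u_from: K, u_to: F) : -79087/100
# 8. roll(n: -77) : 1978-10-15

Answer: cur=1978-12-04


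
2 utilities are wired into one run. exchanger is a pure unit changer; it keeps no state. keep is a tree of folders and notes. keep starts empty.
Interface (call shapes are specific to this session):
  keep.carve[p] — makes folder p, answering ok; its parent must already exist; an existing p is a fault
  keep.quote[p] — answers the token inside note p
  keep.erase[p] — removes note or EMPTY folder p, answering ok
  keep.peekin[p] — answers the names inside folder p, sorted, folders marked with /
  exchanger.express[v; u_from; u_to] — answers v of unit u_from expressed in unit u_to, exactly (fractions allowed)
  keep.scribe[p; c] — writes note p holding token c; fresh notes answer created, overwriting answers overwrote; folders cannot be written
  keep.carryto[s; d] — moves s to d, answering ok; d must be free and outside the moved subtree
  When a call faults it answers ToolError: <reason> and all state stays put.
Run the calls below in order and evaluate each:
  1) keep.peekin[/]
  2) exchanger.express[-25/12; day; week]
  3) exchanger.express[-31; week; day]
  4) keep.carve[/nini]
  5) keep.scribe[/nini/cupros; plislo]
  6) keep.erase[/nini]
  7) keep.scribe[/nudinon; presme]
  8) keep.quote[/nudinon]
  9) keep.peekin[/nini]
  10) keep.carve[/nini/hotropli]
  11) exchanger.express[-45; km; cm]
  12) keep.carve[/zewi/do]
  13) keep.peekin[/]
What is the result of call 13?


Answer: [nini/, nudinon]

Derivation:
>>> keep.peekin p: /
:: []
>>> exchanger.express v: -25/12 u_from: day u_to: week
:: -25/84
>>> exchanger.express v: -31 u_from: week u_to: day
:: -217
>>> keep.carve p: /nini
:: ok
>>> keep.scribe p: /nini/cupros c: plislo
:: created
>>> keep.erase p: /nini
:: ToolError: not empty
>>> keep.scribe p: /nudinon c: presme
:: created
>>> keep.quote p: /nudinon
:: presme
>>> keep.peekin p: /nini
:: [cupros]
>>> keep.carve p: /nini/hotropli
:: ok
>>> exchanger.express v: -45 u_from: km u_to: cm
:: -4500000
>>> keep.carve p: /zewi/do
:: ToolError: no parent
>>> keep.peekin p: /
:: [nini/, nudinon]


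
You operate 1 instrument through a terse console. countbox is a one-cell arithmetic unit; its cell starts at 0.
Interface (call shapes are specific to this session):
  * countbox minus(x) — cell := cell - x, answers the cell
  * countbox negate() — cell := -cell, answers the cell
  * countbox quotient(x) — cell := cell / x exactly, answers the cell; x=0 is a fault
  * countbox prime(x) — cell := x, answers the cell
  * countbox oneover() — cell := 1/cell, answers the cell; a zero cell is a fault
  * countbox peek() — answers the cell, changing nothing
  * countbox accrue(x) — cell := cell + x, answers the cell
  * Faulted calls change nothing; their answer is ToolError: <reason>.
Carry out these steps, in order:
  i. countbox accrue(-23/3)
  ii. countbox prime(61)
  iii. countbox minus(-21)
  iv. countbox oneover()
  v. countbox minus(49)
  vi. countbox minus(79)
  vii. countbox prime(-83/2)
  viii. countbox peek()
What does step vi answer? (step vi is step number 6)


Answer: -10495/82

Derivation:
>> countbox accrue(x: -23/3)
<< -23/3
>> countbox prime(x: 61)
<< 61
>> countbox minus(x: -21)
<< 82
>> countbox oneover()
<< 1/82
>> countbox minus(x: 49)
<< -4017/82
>> countbox minus(x: 79)
<< -10495/82
>> countbox prime(x: -83/2)
<< -83/2
>> countbox peek()
<< -83/2


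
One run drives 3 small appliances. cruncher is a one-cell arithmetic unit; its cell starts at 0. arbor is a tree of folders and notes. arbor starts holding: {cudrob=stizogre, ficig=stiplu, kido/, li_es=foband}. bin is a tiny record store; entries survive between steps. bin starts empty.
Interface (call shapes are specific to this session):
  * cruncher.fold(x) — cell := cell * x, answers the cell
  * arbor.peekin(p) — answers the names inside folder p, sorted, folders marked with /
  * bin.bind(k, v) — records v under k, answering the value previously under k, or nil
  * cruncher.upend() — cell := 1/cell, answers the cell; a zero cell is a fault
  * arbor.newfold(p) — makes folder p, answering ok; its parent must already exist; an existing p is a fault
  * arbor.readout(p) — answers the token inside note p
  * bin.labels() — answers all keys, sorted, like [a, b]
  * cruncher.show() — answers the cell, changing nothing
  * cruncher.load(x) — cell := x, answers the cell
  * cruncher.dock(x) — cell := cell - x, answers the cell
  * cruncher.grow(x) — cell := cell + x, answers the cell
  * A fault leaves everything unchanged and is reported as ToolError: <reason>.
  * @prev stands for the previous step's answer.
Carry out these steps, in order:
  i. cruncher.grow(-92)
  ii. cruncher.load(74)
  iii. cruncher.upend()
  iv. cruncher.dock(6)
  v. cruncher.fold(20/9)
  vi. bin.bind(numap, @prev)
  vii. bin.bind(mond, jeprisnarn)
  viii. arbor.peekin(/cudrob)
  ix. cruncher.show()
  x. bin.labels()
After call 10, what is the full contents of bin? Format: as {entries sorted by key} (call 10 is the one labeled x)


Answer: {mond=jeprisnarn, numap=-4430/333}

Derivation:
Step: cruncher.grow[x=-92]
Result: -92
Step: cruncher.load[x=74]
Result: 74
Step: cruncher.upend[]
Result: 1/74
Step: cruncher.dock[x=6]
Result: -443/74
Step: cruncher.fold[x=20/9]
Result: -4430/333
Step: bin.bind[k=numap; v=@prev]
Result: nil
Step: bin.bind[k=mond; v=jeprisnarn]
Result: nil
Step: arbor.peekin[p=/cudrob]
Result: ToolError: not a directory
Step: cruncher.show[]
Result: -4430/333
Step: bin.labels[]
Result: [mond, numap]


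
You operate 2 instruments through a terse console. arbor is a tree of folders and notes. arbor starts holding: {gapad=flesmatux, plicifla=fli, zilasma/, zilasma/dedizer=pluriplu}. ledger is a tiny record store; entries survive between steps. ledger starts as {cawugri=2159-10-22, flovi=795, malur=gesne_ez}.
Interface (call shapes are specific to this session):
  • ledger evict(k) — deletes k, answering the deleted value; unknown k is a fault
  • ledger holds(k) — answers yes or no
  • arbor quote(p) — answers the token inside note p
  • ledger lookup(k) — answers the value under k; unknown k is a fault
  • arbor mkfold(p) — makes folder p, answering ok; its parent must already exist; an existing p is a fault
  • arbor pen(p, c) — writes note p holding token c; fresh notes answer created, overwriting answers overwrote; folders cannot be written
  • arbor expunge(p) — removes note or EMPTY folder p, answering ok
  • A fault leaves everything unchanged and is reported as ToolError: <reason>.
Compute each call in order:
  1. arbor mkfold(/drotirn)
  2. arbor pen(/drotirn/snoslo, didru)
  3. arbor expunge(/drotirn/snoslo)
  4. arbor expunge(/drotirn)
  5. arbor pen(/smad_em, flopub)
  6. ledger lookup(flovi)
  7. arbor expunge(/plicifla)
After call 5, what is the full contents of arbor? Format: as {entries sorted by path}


Answer: {gapad=flesmatux, plicifla=fli, smad_em=flopub, zilasma/, zilasma/dedizer=pluriplu}

Derivation:
~$ arbor mkfold p=/drotirn
= ok
~$ arbor pen p=/drotirn/snoslo c=didru
= created
~$ arbor expunge p=/drotirn/snoslo
= ok
~$ arbor expunge p=/drotirn
= ok
~$ arbor pen p=/smad_em c=flopub
= created
~$ ledger lookup k=flovi
= 795
~$ arbor expunge p=/plicifla
= ok


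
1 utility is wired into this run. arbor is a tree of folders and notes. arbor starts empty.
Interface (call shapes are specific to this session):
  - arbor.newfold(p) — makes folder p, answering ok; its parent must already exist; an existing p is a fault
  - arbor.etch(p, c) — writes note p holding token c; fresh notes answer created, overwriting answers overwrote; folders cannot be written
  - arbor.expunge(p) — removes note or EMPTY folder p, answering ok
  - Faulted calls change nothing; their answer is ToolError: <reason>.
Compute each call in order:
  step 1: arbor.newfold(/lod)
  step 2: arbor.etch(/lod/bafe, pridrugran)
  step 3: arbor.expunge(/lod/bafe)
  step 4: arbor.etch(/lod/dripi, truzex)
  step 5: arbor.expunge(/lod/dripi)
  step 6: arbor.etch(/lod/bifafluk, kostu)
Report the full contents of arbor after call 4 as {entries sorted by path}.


Do: newfold[/lod]
See: ok
Do: etch[/lod/bafe; pridrugran]
See: created
Do: expunge[/lod/bafe]
See: ok
Do: etch[/lod/dripi; truzex]
See: created
Do: expunge[/lod/dripi]
See: ok
Do: etch[/lod/bifafluk; kostu]
See: created

Answer: {lod/, lod/dripi=truzex}


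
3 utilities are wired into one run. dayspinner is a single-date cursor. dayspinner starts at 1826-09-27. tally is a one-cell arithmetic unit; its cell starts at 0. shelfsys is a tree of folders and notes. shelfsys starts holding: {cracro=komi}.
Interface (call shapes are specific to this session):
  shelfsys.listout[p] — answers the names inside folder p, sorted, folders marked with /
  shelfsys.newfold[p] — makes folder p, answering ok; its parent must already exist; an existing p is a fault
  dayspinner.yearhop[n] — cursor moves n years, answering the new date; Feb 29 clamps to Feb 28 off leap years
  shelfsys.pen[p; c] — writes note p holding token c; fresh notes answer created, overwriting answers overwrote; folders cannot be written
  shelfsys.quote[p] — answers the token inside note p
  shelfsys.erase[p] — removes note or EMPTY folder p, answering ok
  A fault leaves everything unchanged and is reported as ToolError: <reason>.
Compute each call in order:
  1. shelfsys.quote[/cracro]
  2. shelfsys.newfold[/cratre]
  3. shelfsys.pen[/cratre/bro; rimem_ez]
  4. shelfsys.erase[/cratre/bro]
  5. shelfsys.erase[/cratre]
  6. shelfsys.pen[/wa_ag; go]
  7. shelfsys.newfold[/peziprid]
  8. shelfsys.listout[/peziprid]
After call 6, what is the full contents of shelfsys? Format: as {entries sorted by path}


% quote p→/cracro
[out] komi
% newfold p→/cratre
[out] ok
% pen p→/cratre/bro c→rimem_ez
[out] created
% erase p→/cratre/bro
[out] ok
% erase p→/cratre
[out] ok
% pen p→/wa_ag c→go
[out] created
% newfold p→/peziprid
[out] ok
% listout p→/peziprid
[out] []

Answer: {cracro=komi, wa_ag=go}


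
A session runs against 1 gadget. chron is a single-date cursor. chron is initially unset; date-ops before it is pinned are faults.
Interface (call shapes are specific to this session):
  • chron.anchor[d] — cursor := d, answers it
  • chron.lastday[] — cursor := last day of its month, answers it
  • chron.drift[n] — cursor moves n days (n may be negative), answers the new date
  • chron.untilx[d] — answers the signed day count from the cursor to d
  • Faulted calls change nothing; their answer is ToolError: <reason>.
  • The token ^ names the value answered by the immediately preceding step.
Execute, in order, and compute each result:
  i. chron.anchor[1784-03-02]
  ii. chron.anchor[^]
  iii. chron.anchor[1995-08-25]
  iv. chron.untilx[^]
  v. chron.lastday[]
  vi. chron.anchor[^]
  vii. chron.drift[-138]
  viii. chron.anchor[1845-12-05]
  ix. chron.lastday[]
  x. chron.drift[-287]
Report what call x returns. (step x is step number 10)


Answer: 1845-03-19

Derivation:
→ chron.anchor(d='1784-03-02')
← 1784-03-02
→ chron.anchor(d='^')
← 1784-03-02
→ chron.anchor(d='1995-08-25')
← 1995-08-25
→ chron.untilx(d='^')
← 0
→ chron.lastday()
← 1995-08-31
→ chron.anchor(d='^')
← 1995-08-31
→ chron.drift(n='-138')
← 1995-04-15
→ chron.anchor(d='1845-12-05')
← 1845-12-05
→ chron.lastday()
← 1845-12-31
→ chron.drift(n='-287')
← 1845-03-19


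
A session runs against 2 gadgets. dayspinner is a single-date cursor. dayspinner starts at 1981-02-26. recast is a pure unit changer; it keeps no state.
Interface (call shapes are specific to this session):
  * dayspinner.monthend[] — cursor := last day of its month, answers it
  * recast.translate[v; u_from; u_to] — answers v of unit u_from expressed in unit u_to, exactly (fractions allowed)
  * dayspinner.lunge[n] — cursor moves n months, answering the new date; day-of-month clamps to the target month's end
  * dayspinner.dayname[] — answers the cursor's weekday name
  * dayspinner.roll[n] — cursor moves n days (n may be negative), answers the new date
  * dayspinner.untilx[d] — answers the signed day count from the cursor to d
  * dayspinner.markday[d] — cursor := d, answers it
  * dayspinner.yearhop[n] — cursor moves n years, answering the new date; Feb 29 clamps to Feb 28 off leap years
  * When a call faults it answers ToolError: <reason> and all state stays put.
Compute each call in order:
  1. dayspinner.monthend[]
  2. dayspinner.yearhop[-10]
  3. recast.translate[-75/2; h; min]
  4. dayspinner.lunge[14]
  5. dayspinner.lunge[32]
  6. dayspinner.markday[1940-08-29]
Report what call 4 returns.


Answer: 1972-04-28

Derivation:
! 1. dayspinner.monthend() == 1981-02-28
! 2. dayspinner.yearhop(n→-10) == 1971-02-28
! 3. recast.translate(v→-75/2, u_from→h, u_to→min) == -2250
! 4. dayspinner.lunge(n→14) == 1972-04-28
! 5. dayspinner.lunge(n→32) == 1974-12-28
! 6. dayspinner.markday(d→1940-08-29) == 1940-08-29


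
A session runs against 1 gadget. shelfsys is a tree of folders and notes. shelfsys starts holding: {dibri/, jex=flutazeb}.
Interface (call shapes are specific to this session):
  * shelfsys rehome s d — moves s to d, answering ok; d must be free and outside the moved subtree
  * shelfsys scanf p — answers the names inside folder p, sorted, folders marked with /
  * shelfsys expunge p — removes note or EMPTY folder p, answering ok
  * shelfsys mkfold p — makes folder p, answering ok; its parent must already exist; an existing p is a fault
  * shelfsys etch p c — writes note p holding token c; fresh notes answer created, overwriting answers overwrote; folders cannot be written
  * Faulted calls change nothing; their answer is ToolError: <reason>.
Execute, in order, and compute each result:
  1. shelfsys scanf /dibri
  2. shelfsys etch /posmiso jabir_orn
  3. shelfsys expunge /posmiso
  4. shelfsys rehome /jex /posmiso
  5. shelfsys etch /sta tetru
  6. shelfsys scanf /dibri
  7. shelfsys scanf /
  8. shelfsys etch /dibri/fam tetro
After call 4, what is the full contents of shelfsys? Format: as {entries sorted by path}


==> shelfsys scanf(p: /dibri)
<== []
==> shelfsys etch(p: /posmiso, c: jabir_orn)
<== created
==> shelfsys expunge(p: /posmiso)
<== ok
==> shelfsys rehome(s: /jex, d: /posmiso)
<== ok
==> shelfsys etch(p: /sta, c: tetru)
<== created
==> shelfsys scanf(p: /dibri)
<== []
==> shelfsys scanf(p: /)
<== [dibri/, posmiso, sta]
==> shelfsys etch(p: /dibri/fam, c: tetro)
<== created

Answer: {dibri/, posmiso=flutazeb}


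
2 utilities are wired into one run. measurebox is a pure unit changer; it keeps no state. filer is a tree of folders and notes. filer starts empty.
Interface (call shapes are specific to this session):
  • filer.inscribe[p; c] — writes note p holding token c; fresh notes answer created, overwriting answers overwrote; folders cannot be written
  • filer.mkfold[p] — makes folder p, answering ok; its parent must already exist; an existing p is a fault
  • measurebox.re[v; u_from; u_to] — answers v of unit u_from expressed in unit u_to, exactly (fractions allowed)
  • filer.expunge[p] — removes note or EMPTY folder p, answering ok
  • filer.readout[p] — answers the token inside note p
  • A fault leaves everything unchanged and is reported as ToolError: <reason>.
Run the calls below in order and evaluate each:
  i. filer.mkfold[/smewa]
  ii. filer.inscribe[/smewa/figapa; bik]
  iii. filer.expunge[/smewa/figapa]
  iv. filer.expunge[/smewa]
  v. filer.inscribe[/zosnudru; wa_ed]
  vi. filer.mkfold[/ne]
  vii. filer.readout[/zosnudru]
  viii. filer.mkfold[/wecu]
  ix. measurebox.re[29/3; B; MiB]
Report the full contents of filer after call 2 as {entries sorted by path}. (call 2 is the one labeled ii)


Answer: {smewa/, smewa/figapa=bik}

Derivation:
Now I run mkfold with p=/smewa, and observe ok.
Calling inscribe with p=/smewa/figapa, c=bik, giving created.
I call expunge with p=/smewa/figapa, and see ok.
Invoking expunge with p=/smewa, which returns ok.
Then inscribe with p=/zosnudru, c=wa_ed, which returns created.
Using mkfold with p=/ne, → ok.
I call readout with p=/zosnudru, and observe wa_ed.
I try mkfold with p=/wecu, — result: ok.
I invoke re with v=29/3, u_from=B, u_to=MiB, yielding 29/3145728.


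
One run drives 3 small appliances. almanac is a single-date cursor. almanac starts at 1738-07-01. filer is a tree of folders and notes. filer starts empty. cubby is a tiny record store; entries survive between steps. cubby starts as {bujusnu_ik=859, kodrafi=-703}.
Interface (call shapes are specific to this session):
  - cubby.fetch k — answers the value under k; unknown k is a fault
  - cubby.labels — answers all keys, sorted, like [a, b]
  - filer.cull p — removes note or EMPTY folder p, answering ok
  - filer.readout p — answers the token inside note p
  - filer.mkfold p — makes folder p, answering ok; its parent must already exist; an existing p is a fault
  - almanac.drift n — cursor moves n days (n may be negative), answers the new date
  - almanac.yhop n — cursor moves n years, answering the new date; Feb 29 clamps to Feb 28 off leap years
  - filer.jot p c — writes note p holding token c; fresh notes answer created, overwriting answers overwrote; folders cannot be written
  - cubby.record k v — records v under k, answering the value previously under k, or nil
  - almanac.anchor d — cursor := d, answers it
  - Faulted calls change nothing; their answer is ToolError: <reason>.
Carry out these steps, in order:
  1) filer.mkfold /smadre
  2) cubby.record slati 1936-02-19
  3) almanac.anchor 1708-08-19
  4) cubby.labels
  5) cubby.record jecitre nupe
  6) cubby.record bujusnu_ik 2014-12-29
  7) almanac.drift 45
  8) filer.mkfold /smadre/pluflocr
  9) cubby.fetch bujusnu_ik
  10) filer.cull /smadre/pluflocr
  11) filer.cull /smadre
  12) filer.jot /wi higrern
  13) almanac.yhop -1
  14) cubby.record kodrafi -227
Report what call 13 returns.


Answer: 1707-10-03

Derivation:
% filer.mkfold /smadre
  ok
% cubby.record slati 1936-02-19
  nil
% almanac.anchor 1708-08-19
  1708-08-19
% cubby.labels
  [bujusnu_ik, kodrafi, slati]
% cubby.record jecitre nupe
  nil
% cubby.record bujusnu_ik 2014-12-29
  859
% almanac.drift 45
  1708-10-03
% filer.mkfold /smadre/pluflocr
  ok
% cubby.fetch bujusnu_ik
  2014-12-29
% filer.cull /smadre/pluflocr
  ok
% filer.cull /smadre
  ok
% filer.jot /wi higrern
  created
% almanac.yhop -1
  1707-10-03
% cubby.record kodrafi -227
  -703


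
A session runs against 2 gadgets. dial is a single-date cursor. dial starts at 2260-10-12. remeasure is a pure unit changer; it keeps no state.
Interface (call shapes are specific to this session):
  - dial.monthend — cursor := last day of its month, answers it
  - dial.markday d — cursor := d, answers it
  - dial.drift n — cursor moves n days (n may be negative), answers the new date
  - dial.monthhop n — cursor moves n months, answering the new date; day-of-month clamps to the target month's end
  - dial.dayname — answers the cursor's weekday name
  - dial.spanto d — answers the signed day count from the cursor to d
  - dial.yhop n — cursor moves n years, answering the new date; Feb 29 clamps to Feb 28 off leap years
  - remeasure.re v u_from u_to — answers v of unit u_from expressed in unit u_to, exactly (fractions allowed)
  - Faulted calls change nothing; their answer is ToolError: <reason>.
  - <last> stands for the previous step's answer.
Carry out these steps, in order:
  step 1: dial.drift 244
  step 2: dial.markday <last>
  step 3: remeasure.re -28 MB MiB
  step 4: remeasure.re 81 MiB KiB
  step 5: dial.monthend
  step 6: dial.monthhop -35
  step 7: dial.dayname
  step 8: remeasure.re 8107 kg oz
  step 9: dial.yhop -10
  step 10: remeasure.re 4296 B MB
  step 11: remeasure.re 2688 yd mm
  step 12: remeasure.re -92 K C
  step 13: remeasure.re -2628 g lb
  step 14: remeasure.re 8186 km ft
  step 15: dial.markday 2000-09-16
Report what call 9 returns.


Answer: 2248-07-30

Derivation:
~$ drift n: 244
= 2261-06-13
~$ markday d: <last>
= 2261-06-13
~$ re v: -28 u_from: MB u_to: MiB
= -109375/4096
~$ re v: 81 u_from: MiB u_to: KiB
= 82944
~$ monthend
= 2261-06-30
~$ monthhop n: -35
= 2258-07-30
~$ dayname
= Friday
~$ re v: 8107 u_from: kg u_to: oz
= 1179200000000/4123567
~$ yhop n: -10
= 2248-07-30
~$ re v: 4296 u_from: B u_to: MB
= 537/125000
~$ re v: 2688 u_from: yd u_to: mm
= 12289536/5
~$ re v: -92 u_from: K u_to: C
= -7303/20
~$ re v: -2628 u_from: g u_to: lb
= -262800000/45359237
~$ re v: 8186 u_from: km u_to: ft
= 10232500000/381
~$ markday d: 2000-09-16
= 2000-09-16


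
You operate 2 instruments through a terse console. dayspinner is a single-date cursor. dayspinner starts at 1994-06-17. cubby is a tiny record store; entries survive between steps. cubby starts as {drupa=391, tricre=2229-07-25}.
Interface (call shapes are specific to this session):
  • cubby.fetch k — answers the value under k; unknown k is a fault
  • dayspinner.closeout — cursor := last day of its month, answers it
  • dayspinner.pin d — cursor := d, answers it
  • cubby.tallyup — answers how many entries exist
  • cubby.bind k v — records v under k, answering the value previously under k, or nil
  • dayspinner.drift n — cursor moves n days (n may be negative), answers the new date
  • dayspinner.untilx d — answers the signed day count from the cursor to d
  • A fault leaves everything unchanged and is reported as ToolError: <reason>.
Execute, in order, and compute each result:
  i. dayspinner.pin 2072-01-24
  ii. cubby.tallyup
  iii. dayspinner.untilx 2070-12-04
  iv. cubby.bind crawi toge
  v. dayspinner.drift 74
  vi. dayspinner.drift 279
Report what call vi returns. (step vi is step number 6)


Step: dayspinner.pin[2072-01-24]
Result: 2072-01-24
Step: cubby.tallyup[]
Result: 2
Step: dayspinner.untilx[2070-12-04]
Result: -416
Step: cubby.bind[crawi; toge]
Result: nil
Step: dayspinner.drift[74]
Result: 2072-04-07
Step: dayspinner.drift[279]
Result: 2073-01-11

Answer: 2073-01-11


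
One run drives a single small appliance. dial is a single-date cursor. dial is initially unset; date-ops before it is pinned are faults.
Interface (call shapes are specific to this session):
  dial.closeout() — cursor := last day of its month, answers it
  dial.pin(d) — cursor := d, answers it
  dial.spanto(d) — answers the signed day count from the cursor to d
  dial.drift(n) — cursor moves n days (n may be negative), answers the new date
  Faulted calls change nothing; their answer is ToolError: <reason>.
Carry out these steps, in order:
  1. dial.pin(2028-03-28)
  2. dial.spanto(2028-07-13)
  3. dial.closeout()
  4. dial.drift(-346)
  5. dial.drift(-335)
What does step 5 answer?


Answer: 2026-05-20

Derivation:
$ dial.pin d='2028-03-28'
  2028-03-28
$ dial.spanto d='2028-07-13'
  107
$ dial.closeout
  2028-03-31
$ dial.drift n='-346'
  2027-04-20
$ dial.drift n='-335'
  2026-05-20


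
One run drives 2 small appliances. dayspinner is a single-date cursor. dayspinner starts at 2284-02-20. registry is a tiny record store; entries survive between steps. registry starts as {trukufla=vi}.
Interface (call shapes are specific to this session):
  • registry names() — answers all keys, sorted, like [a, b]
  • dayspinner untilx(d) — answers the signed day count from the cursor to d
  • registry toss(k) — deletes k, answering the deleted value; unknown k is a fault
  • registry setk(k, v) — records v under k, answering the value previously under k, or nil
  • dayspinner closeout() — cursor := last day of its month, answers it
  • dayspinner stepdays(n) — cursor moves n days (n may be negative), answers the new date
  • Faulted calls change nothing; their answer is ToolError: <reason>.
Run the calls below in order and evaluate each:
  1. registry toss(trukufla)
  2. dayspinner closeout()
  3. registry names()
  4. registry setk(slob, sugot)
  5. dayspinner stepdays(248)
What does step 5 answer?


Answer: 2284-11-03

Derivation:
Then registry toss passing k: trukufla: vi.
Calling dayspinner closeout(): 2284-02-29.
I use registry names(), and get [].
I try registry setk passing k: slob, v: sugot, and get nil.
Now I run dayspinner stepdays passing n: 248, which returns 2284-11-03.


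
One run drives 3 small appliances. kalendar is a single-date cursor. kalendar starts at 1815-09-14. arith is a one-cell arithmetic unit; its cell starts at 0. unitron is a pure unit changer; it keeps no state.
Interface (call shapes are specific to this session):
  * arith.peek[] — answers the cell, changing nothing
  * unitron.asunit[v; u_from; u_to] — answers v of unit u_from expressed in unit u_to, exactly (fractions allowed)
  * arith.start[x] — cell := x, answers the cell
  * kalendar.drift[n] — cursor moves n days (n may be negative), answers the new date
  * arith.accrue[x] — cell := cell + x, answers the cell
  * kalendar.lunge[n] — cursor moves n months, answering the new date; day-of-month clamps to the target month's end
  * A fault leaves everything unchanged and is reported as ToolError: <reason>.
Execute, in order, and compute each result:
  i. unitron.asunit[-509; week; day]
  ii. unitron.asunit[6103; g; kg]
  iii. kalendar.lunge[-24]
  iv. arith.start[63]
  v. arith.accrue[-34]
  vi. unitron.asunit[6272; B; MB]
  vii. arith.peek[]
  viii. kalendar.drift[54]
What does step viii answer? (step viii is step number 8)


Answer: 1813-11-07

Derivation:
Using unitron.asunit(v→-509, u_from→week, u_to→day), → -3563.
I try unitron.asunit(v→6103, u_from→g, u_to→kg), and see 6103/1000.
I try kalendar.lunge(n→-24), yielding 1813-09-14.
Invoking arith.start(x→63), yielding 63.
I run arith.accrue(x→-34), yielding 29.
Calling unitron.asunit(v→6272, u_from→B, u_to→MB), and get 98/15625.
I run arith.peek, — result: 29.
I run kalendar.drift(n→54), → 1813-11-07.
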